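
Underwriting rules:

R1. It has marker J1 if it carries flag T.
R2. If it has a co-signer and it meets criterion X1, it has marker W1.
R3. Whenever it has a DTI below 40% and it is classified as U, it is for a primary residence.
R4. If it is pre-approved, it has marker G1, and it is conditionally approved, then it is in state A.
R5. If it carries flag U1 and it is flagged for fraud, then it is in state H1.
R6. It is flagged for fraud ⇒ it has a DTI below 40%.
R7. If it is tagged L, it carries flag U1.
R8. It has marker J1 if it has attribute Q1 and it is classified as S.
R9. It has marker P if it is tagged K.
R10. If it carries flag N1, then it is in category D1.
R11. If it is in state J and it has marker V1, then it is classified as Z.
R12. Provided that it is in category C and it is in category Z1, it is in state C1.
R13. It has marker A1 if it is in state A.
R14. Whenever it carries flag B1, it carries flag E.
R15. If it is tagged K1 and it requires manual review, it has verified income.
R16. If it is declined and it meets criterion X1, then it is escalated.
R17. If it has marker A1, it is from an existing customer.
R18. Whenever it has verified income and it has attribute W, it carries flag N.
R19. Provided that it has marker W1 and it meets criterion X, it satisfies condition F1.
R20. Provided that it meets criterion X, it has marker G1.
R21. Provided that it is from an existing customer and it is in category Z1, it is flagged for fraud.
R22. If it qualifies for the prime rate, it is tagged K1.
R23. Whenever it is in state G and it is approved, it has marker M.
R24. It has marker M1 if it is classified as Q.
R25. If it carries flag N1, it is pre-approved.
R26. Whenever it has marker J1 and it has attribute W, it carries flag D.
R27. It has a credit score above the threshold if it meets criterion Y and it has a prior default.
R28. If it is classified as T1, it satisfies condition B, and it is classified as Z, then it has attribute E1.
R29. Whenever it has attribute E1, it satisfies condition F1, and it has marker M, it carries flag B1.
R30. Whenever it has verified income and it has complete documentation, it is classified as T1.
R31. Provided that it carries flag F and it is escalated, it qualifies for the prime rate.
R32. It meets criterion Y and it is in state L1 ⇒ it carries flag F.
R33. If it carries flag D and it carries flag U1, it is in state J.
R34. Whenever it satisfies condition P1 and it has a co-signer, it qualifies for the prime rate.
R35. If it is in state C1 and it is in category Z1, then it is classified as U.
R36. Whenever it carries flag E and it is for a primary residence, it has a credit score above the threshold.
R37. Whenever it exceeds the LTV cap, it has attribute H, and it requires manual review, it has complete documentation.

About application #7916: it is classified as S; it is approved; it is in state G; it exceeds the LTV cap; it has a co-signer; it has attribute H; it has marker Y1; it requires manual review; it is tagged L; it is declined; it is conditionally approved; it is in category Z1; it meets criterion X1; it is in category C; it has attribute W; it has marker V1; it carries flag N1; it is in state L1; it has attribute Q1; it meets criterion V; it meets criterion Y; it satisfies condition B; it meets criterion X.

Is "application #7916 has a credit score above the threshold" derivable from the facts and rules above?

By R2 (it has a co-signer, it meets criterion X1): it has marker W1.
By R7 (it is tagged L): it carries flag U1.
By R8 (it has attribute Q1, it is classified as S): it has marker J1.
By R12 (it is in category C, it is in category Z1): it is in state C1.
By R16 (it is declined, it meets criterion X1): it is escalated.
By R19 (it has marker W1, it meets criterion X): it satisfies condition F1.
By R20 (it meets criterion X): it has marker G1.
By R23 (it is in state G, it is approved): it has marker M.
By R25 (it carries flag N1): it is pre-approved.
By R26 (it has marker J1, it has attribute W): it carries flag D.
By R32 (it meets criterion Y, it is in state L1): it carries flag F.
By R33 (it carries flag D, it carries flag U1): it is in state J.
By R35 (it is in state C1, it is in category Z1): it is classified as U.
By R37 (it exceeds the LTV cap, it has attribute H, it requires manual review): it has complete documentation.
By R4 (it is pre-approved, it has marker G1, it is conditionally approved): it is in state A.
By R11 (it is in state J, it has marker V1): it is classified as Z.
By R13 (it is in state A): it has marker A1.
By R17 (it has marker A1): it is from an existing customer.
By R21 (it is from an existing customer, it is in category Z1): it is flagged for fraud.
By R31 (it carries flag F, it is escalated): it qualifies for the prime rate.
By R6 (it is flagged for fraud): it has a DTI below 40%.
By R22 (it qualifies for the prime rate): it is tagged K1.
By R3 (it has a DTI below 40%, it is classified as U): it is for a primary residence.
By R15 (it is tagged K1, it requires manual review): it has verified income.
By R30 (it has verified income, it has complete documentation): it is classified as T1.
By R28 (it is classified as T1, it satisfies condition B, it is classified as Z): it has attribute E1.
By R29 (it has attribute E1, it satisfies condition F1, it has marker M): it carries flag B1.
By R14 (it carries flag B1): it carries flag E.
By R36 (it carries flag E, it is for a primary residence): it has a credit score above the threshold.

Yes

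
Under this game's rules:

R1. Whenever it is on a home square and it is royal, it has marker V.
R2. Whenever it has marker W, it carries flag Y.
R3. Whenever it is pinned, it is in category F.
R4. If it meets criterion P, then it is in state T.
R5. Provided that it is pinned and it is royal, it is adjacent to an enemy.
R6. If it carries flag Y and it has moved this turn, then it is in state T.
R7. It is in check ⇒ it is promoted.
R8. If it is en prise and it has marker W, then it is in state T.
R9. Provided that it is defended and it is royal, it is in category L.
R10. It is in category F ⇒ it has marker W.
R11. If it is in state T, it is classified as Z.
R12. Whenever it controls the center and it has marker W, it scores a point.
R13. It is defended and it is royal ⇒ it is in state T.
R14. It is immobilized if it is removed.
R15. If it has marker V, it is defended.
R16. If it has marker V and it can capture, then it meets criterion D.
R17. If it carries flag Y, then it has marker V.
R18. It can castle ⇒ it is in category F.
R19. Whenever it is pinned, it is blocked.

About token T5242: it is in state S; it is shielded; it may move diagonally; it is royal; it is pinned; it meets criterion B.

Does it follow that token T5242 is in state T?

By R3 (it is pinned): it is in category F.
By R10 (it is in category F): it has marker W.
By R2 (it has marker W): it carries flag Y.
By R17 (it carries flag Y): it has marker V.
By R15 (it has marker V): it is defended.
By R13 (it is defended, it is royal): it is in state T.

Yes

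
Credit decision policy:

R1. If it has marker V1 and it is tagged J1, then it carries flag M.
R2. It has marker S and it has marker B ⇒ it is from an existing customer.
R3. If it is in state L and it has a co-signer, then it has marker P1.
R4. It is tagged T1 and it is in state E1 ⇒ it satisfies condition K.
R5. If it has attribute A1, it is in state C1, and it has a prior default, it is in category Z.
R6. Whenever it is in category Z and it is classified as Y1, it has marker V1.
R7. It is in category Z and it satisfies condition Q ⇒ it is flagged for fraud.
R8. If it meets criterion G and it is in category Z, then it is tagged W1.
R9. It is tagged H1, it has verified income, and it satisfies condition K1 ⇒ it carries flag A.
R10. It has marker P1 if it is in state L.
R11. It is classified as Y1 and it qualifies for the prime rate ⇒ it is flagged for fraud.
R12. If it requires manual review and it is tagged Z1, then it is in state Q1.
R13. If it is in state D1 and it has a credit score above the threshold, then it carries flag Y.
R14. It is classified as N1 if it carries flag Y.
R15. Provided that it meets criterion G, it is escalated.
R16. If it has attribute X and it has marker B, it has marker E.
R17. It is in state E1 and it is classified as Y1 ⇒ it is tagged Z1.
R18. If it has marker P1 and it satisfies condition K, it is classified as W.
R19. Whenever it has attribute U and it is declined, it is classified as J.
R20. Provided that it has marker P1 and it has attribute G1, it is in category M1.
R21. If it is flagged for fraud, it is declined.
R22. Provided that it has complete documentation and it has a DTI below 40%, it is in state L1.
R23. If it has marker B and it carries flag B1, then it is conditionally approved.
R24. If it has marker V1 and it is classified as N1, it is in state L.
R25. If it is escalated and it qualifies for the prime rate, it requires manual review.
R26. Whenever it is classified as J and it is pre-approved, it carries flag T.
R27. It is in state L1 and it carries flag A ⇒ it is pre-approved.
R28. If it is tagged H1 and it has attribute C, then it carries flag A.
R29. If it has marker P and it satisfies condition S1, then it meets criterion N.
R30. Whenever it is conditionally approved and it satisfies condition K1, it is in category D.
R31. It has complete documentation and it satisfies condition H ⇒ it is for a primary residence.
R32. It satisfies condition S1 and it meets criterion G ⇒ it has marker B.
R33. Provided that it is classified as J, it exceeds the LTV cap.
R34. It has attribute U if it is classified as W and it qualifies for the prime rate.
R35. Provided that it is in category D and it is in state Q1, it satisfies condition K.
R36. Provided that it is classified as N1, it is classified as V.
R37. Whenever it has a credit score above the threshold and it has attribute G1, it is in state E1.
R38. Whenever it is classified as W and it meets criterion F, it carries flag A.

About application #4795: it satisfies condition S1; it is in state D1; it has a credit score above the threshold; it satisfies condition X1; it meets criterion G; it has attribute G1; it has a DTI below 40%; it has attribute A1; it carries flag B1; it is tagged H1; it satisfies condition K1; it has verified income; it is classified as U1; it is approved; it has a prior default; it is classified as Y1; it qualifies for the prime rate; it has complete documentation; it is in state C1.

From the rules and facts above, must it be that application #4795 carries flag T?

Yes

By R5 (it has attribute A1, it is in state C1, it has a prior default): it is in category Z.
By R6 (it is in category Z, it is classified as Y1): it has marker V1.
By R9 (it is tagged H1, it has verified income, it satisfies condition K1): it carries flag A.
By R11 (it is classified as Y1, it qualifies for the prime rate): it is flagged for fraud.
By R13 (it is in state D1, it has a credit score above the threshold): it carries flag Y.
By R14 (it carries flag Y): it is classified as N1.
By R15 (it meets criterion G): it is escalated.
By R21 (it is flagged for fraud): it is declined.
By R22 (it has complete documentation, it has a DTI below 40%): it is in state L1.
By R24 (it has marker V1, it is classified as N1): it is in state L.
By R25 (it is escalated, it qualifies for the prime rate): it requires manual review.
By R27 (it is in state L1, it carries flag A): it is pre-approved.
By R32 (it satisfies condition S1, it meets criterion G): it has marker B.
By R37 (it has a credit score above the threshold, it has attribute G1): it is in state E1.
By R10 (it is in state L): it has marker P1.
By R17 (it is in state E1, it is classified as Y1): it is tagged Z1.
By R23 (it has marker B, it carries flag B1): it is conditionally approved.
By R30 (it is conditionally approved, it satisfies condition K1): it is in category D.
By R12 (it requires manual review, it is tagged Z1): it is in state Q1.
By R35 (it is in category D, it is in state Q1): it satisfies condition K.
By R18 (it has marker P1, it satisfies condition K): it is classified as W.
By R34 (it is classified as W, it qualifies for the prime rate): it has attribute U.
By R19 (it has attribute U, it is declined): it is classified as J.
By R26 (it is classified as J, it is pre-approved): it carries flag T.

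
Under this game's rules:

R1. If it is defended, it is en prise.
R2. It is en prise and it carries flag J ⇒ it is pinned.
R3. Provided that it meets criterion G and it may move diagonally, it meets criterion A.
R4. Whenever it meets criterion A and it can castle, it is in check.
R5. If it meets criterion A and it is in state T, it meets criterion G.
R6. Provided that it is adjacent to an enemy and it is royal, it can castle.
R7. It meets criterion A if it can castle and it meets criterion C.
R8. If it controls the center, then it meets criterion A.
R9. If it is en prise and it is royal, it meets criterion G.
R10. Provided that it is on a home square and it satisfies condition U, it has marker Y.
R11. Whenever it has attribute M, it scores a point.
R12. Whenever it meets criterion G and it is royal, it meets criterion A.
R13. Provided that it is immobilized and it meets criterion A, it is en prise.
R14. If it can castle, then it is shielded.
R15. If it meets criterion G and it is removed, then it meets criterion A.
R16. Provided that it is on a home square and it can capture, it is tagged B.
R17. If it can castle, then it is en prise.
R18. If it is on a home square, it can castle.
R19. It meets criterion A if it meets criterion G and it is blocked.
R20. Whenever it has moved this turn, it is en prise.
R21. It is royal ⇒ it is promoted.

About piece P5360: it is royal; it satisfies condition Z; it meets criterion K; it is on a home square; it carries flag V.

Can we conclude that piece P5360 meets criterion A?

Yes

By R18 (it is on a home square): it can castle.
By R17 (it can castle): it is en prise.
By R9 (it is en prise, it is royal): it meets criterion G.
By R12 (it meets criterion G, it is royal): it meets criterion A.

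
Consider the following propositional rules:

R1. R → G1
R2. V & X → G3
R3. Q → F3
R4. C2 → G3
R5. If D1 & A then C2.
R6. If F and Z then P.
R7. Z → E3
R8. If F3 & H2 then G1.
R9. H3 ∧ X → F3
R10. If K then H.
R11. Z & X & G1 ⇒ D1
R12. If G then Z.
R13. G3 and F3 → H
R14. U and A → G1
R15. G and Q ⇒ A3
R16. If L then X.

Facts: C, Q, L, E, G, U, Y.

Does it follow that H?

No

Forward chaining from the given facts derives: F3, Z, A3, X, E3.
Rules concluding H: R10 needs K; R13 needs G3 — none of these are established.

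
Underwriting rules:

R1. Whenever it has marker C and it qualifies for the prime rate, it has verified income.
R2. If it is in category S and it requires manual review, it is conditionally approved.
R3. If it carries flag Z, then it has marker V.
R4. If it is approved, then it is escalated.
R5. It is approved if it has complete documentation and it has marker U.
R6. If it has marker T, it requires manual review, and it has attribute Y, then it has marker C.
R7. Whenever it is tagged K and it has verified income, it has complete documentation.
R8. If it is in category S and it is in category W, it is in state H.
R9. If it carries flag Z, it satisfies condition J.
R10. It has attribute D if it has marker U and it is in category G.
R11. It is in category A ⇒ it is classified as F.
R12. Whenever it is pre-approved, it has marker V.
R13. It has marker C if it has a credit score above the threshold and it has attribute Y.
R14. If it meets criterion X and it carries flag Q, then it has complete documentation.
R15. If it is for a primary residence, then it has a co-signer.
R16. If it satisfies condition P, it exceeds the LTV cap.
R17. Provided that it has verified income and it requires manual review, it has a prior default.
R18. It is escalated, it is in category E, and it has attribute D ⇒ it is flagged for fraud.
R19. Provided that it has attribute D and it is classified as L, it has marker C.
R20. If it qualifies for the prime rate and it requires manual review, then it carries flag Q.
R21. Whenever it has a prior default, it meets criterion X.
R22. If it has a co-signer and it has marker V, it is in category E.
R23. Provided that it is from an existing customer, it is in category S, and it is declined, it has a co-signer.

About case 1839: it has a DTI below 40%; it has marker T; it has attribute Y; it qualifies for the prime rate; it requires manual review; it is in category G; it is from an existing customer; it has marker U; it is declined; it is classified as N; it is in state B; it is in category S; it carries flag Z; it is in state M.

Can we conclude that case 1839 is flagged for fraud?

By R3 (it carries flag Z): it has marker V.
By R6 (it has marker T, it requires manual review, it has attribute Y): it has marker C.
By R10 (it has marker U, it is in category G): it has attribute D.
By R20 (it qualifies for the prime rate, it requires manual review): it carries flag Q.
By R23 (it is from an existing customer, it is in category S, it is declined): it has a co-signer.
By R1 (it has marker C, it qualifies for the prime rate): it has verified income.
By R17 (it has verified income, it requires manual review): it has a prior default.
By R21 (it has a prior default): it meets criterion X.
By R22 (it has a co-signer, it has marker V): it is in category E.
By R14 (it meets criterion X, it carries flag Q): it has complete documentation.
By R5 (it has complete documentation, it has marker U): it is approved.
By R4 (it is approved): it is escalated.
By R18 (it is escalated, it is in category E, it has attribute D): it is flagged for fraud.

Yes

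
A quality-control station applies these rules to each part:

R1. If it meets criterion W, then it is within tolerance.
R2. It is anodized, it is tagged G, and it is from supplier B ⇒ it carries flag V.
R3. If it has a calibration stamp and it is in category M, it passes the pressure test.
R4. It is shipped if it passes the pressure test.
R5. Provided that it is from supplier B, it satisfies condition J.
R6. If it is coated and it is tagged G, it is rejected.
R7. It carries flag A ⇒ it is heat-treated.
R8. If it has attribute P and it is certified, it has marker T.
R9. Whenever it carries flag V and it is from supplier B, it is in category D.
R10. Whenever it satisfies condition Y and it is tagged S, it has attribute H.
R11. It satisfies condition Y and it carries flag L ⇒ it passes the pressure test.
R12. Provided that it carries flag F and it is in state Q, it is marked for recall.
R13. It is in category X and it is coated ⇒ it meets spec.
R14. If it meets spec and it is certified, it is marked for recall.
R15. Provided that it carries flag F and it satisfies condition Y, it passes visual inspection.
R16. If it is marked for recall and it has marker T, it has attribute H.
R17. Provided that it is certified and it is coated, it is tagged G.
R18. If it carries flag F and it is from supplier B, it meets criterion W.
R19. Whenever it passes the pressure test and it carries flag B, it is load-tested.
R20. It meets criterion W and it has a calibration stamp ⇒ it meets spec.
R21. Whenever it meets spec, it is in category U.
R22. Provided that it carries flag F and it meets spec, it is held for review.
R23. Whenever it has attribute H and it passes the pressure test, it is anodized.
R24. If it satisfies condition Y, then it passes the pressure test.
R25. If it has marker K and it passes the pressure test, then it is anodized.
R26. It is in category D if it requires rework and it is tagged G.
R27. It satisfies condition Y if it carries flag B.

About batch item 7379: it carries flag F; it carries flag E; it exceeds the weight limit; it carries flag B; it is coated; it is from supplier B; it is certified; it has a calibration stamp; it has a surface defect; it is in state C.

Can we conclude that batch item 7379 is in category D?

No

Forward chaining from the given facts derives: satisfies condition J, is tagged G, meets criterion W, meets spec, is in category U, is held for review, satisfies condition Y, is within tolerance, is rejected, is marked for recall, passes visual inspection, passes the pressure test, is shipped, is load-tested.
Rules concluding "it is in category D": R9 needs "it carries flag V"; R26 needs "it requires rework" — none of these are established.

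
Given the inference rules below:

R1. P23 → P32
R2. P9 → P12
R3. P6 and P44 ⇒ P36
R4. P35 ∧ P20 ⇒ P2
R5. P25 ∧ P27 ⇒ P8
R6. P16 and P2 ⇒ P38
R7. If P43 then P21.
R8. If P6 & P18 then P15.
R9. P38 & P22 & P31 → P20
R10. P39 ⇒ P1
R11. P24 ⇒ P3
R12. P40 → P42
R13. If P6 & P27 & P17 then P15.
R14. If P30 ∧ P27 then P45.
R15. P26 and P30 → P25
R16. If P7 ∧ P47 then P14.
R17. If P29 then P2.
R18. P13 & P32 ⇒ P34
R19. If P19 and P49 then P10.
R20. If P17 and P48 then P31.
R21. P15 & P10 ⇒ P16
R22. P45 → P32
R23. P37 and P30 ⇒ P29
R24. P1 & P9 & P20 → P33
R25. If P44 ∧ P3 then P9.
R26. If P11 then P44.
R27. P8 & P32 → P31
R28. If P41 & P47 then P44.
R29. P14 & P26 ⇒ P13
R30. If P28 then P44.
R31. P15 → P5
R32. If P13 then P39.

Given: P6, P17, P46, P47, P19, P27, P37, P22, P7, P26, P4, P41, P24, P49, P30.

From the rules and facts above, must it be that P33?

Yes

P3  (by R11: P24)
P15  (by R13: P6, P27, P17)
P45  (by R14: P30, P27)
P25  (by R15: P26, P30)
P14  (by R16: P7, P47)
P10  (by R19: P19, P49)
P16  (by R21: P15, P10)
P32  (by R22: P45)
P29  (by R23: P37, P30)
P44  (by R28: P41, P47)
P13  (by R29: P14, P26)
P39  (by R32: P13)
P8  (by R5: P25, P27)
P1  (by R10: P39)
P2  (by R17: P29)
P9  (by R25: P44, P3)
P31  (by R27: P8, P32)
P38  (by R6: P16, P2)
P20  (by R9: P38, P22, P31)
P33  (by R24: P1, P9, P20)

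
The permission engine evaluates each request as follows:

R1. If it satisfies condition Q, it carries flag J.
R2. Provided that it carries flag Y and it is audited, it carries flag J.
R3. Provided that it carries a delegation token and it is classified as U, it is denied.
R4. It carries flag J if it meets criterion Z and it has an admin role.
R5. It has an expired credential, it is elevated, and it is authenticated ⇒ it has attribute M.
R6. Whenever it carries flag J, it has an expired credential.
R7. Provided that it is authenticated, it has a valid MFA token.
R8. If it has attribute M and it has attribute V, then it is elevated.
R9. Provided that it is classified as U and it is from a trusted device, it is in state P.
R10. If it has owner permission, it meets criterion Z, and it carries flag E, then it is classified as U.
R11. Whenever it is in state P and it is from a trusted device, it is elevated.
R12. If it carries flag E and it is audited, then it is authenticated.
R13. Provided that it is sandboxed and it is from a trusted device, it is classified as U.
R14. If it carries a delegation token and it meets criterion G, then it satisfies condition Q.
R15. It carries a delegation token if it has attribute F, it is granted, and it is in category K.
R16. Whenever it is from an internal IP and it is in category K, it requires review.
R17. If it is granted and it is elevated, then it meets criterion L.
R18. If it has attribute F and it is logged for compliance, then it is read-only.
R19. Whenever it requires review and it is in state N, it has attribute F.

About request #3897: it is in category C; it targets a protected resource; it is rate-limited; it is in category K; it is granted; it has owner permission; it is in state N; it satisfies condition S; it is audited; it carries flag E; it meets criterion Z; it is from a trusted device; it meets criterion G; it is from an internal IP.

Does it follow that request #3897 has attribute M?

Yes

By R10 (it has owner permission, it meets criterion Z, it carries flag E): it is classified as U.
By R12 (it carries flag E, it is audited): it is authenticated.
By R16 (it is from an internal IP, it is in category K): it requires review.
By R19 (it requires review, it is in state N): it has attribute F.
By R9 (it is classified as U, it is from a trusted device): it is in state P.
By R11 (it is in state P, it is from a trusted device): it is elevated.
By R15 (it has attribute F, it is granted, it is in category K): it carries a delegation token.
By R14 (it carries a delegation token, it meets criterion G): it satisfies condition Q.
By R1 (it satisfies condition Q): it carries flag J.
By R6 (it carries flag J): it has an expired credential.
By R5 (it has an expired credential, it is elevated, it is authenticated): it has attribute M.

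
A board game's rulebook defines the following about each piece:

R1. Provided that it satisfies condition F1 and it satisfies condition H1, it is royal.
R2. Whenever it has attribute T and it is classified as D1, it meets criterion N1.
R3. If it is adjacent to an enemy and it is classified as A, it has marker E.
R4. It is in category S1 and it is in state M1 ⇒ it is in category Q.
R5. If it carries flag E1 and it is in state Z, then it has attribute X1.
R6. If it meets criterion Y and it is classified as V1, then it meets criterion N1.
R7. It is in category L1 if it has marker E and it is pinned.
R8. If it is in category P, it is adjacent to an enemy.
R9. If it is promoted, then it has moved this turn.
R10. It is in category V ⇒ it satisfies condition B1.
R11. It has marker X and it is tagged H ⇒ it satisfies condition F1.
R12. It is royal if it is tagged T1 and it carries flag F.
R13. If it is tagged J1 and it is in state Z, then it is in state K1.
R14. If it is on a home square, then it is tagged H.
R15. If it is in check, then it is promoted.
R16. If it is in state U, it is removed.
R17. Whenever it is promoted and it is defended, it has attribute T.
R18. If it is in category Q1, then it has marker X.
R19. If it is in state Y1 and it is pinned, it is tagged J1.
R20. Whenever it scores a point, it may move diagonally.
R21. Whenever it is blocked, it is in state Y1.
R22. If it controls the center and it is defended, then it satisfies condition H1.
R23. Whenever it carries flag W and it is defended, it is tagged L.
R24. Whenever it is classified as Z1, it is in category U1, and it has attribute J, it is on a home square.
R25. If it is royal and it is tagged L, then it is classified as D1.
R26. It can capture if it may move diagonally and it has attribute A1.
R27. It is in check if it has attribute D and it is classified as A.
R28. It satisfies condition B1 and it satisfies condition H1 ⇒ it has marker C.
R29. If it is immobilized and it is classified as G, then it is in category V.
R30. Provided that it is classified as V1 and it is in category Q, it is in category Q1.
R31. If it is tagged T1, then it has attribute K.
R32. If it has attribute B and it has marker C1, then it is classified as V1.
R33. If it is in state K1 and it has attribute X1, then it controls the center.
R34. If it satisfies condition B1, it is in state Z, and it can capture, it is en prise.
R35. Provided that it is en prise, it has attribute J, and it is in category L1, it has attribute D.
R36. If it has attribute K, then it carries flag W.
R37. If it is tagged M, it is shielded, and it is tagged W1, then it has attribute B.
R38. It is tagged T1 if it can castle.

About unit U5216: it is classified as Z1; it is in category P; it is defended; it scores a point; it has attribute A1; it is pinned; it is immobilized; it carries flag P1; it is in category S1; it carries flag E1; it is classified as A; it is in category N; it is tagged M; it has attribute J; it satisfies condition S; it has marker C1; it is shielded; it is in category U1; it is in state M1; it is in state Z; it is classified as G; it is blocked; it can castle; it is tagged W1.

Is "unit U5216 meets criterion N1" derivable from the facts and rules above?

Yes

By R4 (it is in category S1, it is in state M1): it is in category Q.
By R5 (it carries flag E1, it is in state Z): it has attribute X1.
By R8 (it is in category P): it is adjacent to an enemy.
By R20 (it scores a point): it may move diagonally.
By R21 (it is blocked): it is in state Y1.
By R24 (it is classified as Z1, it is in category U1, it has attribute J): it is on a home square.
By R26 (it may move diagonally, it has attribute A1): it can capture.
By R29 (it is immobilized, it is classified as G): it is in category V.
By R37 (it is tagged M, it is shielded, it is tagged W1): it has attribute B.
By R38 (it can castle): it is tagged T1.
By R3 (it is adjacent to an enemy, it is classified as A): it has marker E.
By R7 (it has marker E, it is pinned): it is in category L1.
By R10 (it is in category V): it satisfies condition B1.
By R14 (it is on a home square): it is tagged H.
By R19 (it is in state Y1, it is pinned): it is tagged J1.
By R31 (it is tagged T1): it has attribute K.
By R32 (it has attribute B, it has marker C1): it is classified as V1.
By R34 (it satisfies condition B1, it is in state Z, it can capture): it is en prise.
By R35 (it is en prise, it has attribute J, it is in category L1): it has attribute D.
By R36 (it has attribute K): it carries flag W.
By R13 (it is tagged J1, it is in state Z): it is in state K1.
By R23 (it carries flag W, it is defended): it is tagged L.
By R27 (it has attribute D, it is classified as A): it is in check.
By R30 (it is classified as V1, it is in category Q): it is in category Q1.
By R33 (it is in state K1, it has attribute X1): it controls the center.
By R15 (it is in check): it is promoted.
By R17 (it is promoted, it is defended): it has attribute T.
By R18 (it is in category Q1): it has marker X.
By R22 (it controls the center, it is defended): it satisfies condition H1.
By R11 (it has marker X, it is tagged H): it satisfies condition F1.
By R1 (it satisfies condition F1, it satisfies condition H1): it is royal.
By R25 (it is royal, it is tagged L): it is classified as D1.
By R2 (it has attribute T, it is classified as D1): it meets criterion N1.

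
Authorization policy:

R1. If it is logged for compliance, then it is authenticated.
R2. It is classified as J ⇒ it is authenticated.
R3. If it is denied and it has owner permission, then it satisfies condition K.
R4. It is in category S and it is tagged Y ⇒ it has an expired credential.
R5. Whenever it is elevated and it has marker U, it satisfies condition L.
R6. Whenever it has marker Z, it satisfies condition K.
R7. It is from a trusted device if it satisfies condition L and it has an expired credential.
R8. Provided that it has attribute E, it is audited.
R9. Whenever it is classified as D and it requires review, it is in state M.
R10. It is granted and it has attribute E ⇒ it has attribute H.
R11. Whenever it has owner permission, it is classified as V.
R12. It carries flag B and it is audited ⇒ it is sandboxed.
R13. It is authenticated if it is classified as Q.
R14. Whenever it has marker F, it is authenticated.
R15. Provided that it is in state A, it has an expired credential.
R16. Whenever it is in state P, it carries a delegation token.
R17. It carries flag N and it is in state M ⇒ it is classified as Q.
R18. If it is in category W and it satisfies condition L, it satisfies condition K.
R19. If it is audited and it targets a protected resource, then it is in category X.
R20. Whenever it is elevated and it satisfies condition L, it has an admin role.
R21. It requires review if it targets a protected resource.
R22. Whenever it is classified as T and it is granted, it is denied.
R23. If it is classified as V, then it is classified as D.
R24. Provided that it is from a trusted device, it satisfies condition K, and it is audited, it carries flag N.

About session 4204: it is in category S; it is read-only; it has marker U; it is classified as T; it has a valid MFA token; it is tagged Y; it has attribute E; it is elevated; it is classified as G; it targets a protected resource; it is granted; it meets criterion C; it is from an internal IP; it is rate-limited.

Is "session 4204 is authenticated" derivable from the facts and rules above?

Forward chaining from the given facts derives: has an expired credential, satisfies condition L, is from a trusted device, is audited, has attribute H, is in category X, has an admin role, requires review, is denied.
Rules concluding "it is authenticated": R1 needs "it is logged for compliance"; R2 needs "it is classified as J"; R13 needs "it is classified as Q"; R14 needs "it has marker F" — none of these are established.

No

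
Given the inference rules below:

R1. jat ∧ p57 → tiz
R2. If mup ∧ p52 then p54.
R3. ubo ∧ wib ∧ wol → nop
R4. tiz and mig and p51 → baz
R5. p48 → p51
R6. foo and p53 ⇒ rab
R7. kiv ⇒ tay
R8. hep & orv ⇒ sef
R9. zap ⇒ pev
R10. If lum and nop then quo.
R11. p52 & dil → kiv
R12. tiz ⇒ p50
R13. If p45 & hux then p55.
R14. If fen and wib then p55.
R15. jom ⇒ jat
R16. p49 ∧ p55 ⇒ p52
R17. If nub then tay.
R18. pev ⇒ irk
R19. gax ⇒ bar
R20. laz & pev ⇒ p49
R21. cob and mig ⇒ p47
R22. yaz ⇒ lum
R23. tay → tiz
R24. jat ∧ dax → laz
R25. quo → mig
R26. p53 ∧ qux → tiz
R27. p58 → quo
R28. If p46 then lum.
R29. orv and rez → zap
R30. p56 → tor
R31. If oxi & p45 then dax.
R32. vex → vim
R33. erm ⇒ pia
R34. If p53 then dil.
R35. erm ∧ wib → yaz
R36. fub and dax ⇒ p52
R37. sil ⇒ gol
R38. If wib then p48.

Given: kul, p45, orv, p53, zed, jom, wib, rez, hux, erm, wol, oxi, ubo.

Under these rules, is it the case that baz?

nop  (by R3: ubo, wib, wol)
p55  (by R13: p45, hux)
jat  (by R15: jom)
zap  (by R29: orv, rez)
dax  (by R31: oxi, p45)
dil  (by R34: p53)
yaz  (by R35: erm, wib)
p48  (by R38: wib)
p51  (by R5: p48)
pev  (by R9: zap)
lum  (by R22: yaz)
laz  (by R24: jat, dax)
quo  (by R10: lum, nop)
p49  (by R20: laz, pev)
mig  (by R25: quo)
p52  (by R16: p49, p55)
kiv  (by R11: p52, dil)
tay  (by R7: kiv)
tiz  (by R23: tay)
baz  (by R4: tiz, mig, p51)

Yes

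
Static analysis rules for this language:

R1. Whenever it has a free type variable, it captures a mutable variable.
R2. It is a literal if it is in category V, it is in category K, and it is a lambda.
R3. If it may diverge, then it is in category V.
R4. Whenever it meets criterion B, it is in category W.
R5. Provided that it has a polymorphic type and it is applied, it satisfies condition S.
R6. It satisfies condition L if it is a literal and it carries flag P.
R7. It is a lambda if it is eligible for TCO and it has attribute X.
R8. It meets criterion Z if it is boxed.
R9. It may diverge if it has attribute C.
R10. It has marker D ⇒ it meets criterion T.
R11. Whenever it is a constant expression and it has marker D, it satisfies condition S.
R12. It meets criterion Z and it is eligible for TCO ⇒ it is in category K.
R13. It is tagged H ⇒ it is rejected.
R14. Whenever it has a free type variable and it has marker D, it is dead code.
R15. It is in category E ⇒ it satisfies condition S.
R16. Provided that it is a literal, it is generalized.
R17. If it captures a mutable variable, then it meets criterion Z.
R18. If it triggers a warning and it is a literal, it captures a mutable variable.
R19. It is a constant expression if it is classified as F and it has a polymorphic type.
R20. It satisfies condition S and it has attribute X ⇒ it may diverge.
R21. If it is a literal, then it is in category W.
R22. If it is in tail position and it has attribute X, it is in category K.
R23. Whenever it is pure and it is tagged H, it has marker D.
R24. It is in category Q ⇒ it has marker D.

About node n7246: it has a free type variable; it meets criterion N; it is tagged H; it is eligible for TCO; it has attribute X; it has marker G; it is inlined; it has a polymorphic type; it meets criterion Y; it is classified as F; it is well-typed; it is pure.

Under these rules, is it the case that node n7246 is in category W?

Yes

By R1 (it has a free type variable): it captures a mutable variable.
By R7 (it is eligible for TCO, it has attribute X): it is a lambda.
By R17 (it captures a mutable variable): it meets criterion Z.
By R19 (it is classified as F, it has a polymorphic type): it is a constant expression.
By R23 (it is pure, it is tagged H): it has marker D.
By R11 (it is a constant expression, it has marker D): it satisfies condition S.
By R12 (it meets criterion Z, it is eligible for TCO): it is in category K.
By R20 (it satisfies condition S, it has attribute X): it may diverge.
By R3 (it may diverge): it is in category V.
By R2 (it is in category V, it is in category K, it is a lambda): it is a literal.
By R21 (it is a literal): it is in category W.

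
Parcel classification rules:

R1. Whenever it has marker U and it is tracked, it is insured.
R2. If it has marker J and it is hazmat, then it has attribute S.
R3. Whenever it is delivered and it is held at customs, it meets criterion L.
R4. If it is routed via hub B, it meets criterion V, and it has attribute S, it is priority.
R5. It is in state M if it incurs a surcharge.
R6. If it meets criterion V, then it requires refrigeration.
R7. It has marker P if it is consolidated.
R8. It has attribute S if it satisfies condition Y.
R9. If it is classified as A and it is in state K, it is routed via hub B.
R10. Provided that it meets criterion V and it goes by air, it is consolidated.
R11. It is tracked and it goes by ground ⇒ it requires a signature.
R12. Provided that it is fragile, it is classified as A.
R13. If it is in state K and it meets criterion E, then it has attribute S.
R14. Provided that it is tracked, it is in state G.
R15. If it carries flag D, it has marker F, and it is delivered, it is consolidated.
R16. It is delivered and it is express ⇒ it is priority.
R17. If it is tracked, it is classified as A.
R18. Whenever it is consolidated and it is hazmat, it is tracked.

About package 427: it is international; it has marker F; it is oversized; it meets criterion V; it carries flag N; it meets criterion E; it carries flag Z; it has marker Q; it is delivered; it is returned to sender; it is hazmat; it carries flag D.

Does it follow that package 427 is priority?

Forward chaining from the given facts derives: requires refrigeration, is consolidated, is tracked, has marker P, is in state G, is classified as A.
Rules concluding "it is priority": R4 needs "it is routed via hub B"; R16 needs "it is express" — none of these are established.

No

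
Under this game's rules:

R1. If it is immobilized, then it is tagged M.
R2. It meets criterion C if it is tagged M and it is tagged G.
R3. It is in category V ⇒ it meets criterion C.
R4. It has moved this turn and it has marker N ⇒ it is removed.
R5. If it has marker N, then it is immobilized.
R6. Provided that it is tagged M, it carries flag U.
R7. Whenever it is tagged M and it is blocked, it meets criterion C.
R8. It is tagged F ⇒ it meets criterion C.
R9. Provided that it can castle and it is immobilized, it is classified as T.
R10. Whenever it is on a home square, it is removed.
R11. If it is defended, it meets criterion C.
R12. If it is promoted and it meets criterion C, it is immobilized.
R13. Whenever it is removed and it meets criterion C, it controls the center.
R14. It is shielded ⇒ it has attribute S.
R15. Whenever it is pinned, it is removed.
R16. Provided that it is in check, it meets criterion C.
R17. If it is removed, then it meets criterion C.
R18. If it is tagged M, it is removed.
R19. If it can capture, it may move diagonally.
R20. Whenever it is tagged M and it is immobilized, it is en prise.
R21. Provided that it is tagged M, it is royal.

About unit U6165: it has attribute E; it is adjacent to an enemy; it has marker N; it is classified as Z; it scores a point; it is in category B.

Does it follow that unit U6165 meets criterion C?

By R5 (it has marker N): it is immobilized.
By R1 (it is immobilized): it is tagged M.
By R18 (it is tagged M): it is removed.
By R17 (it is removed): it meets criterion C.

Yes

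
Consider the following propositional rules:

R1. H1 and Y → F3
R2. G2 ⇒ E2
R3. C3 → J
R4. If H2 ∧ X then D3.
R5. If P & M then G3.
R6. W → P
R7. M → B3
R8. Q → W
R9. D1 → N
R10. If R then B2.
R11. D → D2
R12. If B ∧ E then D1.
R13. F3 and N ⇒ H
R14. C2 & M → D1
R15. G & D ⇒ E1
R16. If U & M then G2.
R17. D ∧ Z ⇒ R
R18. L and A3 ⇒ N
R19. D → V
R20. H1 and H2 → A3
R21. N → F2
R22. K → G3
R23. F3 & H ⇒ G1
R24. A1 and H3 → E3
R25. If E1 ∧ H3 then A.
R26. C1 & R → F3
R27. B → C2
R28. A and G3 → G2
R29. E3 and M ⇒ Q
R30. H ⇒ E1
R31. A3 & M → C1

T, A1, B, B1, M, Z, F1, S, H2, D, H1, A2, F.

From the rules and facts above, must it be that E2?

No

Forward chaining from the given facts derives: B3, D2, R, V, A3, C2, C1, B2, D1, F3, N, H, F2, G1, E1.
The only rule concluding E2 is R2, which needs G2; that is never established.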